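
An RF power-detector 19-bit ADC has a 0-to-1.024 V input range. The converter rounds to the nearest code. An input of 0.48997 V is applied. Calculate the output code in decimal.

code 250865

Full-scale span = 1.024 V; LSB = 1.024/2^19 = 1.95 µV.
Input sits at 250864.640 steps above V_low.
round(250864.640) = 250865.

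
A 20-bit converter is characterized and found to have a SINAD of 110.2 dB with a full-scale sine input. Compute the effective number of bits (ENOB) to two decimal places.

18.01 bits

ENOB = (SINAD − 1.76) / 6.02 = (110.2 − 1.76)/6.02 = 18.013.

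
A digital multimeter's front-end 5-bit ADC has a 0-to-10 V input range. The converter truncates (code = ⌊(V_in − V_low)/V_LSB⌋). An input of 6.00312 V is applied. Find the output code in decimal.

code 19

With 32 levels over 10 V, one step is 312.500 mV.
(6.00312 − 0) / 0.3125 = 19.210 LSBs.
⌊·⌋(19.210) = 19.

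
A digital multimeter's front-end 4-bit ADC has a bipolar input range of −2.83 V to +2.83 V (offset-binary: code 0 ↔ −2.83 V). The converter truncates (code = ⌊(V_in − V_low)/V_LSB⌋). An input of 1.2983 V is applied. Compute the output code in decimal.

Full-scale span = 5.66 V; LSB = 5.66/2^4 = 353.750 mV.
(1.2983 − (−2.83)) / 0.35375 = 11.670 LSBs.
So the output code is 11.

code 11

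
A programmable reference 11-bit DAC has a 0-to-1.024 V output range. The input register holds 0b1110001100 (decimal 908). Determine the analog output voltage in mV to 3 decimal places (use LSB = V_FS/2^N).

LSB = 1.024 V / 2^11 = 0.500 mV.
Code 0b1110001100 = 908 decimal.
V_out = 0 + 908 × 0.0005 V = 0.454 V.
= 454.000 mV.

454.000 mV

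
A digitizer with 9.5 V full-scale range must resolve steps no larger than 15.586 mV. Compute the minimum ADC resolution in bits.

10 bits

Number of steps required ≥ 9.5 V / 15.586 mV = 609.52.
Need 2^N ≥ 609.52; 2^9 = 512, 2^10 = 1024.
Minimum N = 10.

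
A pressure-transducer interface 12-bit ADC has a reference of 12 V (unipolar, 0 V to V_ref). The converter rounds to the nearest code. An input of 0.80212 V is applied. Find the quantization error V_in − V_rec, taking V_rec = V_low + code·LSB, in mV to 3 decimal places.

-0.614 mV

Step size: 12 V ÷ 2^12 = 2.930 mV.
(V_in − V_low)/LSB = (0.80212 − 0)/0.00292969 = 273.7903 → code 274 (round).
Code 274 maps back to 0 + 274×0.00292969 V = 0.80273438 V.
Error = 0.80212 − 0.80273438 = -0.000614375 V = -0.614 mV.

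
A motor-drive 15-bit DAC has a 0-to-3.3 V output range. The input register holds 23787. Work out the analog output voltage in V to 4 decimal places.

LSB = 3.3 V / 2^15 = 100.71 µV.
V_out = 0 + 23787 × 0.000100708 V = 2.39554 V.

2.3955 V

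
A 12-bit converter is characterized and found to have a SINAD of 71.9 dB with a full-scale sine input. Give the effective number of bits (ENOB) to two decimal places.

11.65 bits

ENOB = (SINAD − 1.76) / 6.02 = (71.9 − 1.76)/6.02 = 11.651.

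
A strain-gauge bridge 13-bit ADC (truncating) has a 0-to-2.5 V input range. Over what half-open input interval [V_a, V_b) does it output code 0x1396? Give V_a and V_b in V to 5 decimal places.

[1.53015 V, 1.53046 V)

LSB = 2.5/2^13 = 305.18 µV.
Code 0x1396 = 5014 decimal.
V_a = V_low + 5014·LSB = 1.53015 V; V_b = V_low + 5015·LSB = 1.53046 V.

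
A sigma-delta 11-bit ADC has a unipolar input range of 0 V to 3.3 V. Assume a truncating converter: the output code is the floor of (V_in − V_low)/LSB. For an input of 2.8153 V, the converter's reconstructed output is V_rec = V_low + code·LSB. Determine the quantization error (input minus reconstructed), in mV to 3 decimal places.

0.310 mV

One LSB is 3.3 V / 2048 = 1.611 mV.
(V_in − V_low)/LSB = (2.8153 − 0)/0.00161133 = 1747.1922 → code 1747 (floor).
Reconstructed: 2.8149902 V.
Difference: 0.000309766 V → 0.310 mV.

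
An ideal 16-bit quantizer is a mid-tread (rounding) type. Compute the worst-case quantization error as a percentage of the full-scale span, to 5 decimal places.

0.00076 %

Rounding → worst-case error = ½ LSB = V_FS/2^17, so 100/131072 = 0.000762939 % of full scale.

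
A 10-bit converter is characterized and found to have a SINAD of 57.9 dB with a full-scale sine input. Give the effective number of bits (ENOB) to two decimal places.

ENOB = (SINAD − 1.76) / 6.02 = (57.9 − 1.76)/6.02 = 9.326.

9.33 bits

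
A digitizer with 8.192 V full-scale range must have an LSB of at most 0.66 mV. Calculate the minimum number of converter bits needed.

Number of steps required ≥ 8.192 V / 0.66 mV = 12412.12.
Need 2^N ≥ 12412.12; 2^13 = 8192, 2^14 = 16384.
Minimum N = 14.

14 bits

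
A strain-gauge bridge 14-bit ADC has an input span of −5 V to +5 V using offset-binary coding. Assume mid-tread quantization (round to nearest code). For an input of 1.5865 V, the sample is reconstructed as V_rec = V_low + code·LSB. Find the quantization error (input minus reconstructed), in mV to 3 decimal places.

Step size: 10 V ÷ 2^14 = 0.610 mV.
(1.5865 − (−5))/0.000610352 = 10791.3216; round gives code 10791.
Reconstructed: 1.5863037 V.
Difference: 0.000196289 V → 0.196 mV.

0.196 mV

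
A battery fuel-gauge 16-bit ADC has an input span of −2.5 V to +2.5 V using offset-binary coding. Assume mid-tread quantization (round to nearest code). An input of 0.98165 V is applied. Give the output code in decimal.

code 45635

Full-scale span = 5 V; LSB = 5/2^16 = 76.29 µV.
(0.98165 − (−2.5)) / 7.62939e-05 = 45634.683 LSBs.
Round → code 45635.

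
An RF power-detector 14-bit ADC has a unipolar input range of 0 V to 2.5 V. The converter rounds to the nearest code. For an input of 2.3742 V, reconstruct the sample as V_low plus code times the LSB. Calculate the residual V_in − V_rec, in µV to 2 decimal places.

Step size: 2.5 V ÷ 2^14 = 152.59 µV.
Scaled input = 15559.5571 LSBs, so code = 15560.
Code 15560 maps back to 0 + 15560×0.000152588 V = 2.3742676 V.
Difference: -6.75781e-05 V → -67.58 µV.

-67.58 µV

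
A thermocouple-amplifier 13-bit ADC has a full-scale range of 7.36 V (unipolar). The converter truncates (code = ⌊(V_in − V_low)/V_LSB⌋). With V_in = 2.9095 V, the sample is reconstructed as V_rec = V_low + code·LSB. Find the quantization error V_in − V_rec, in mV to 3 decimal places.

One LSB is 7.36 V / 8192 = 0.898 mV.
Scaled input = 3238.4000 LSBs, so code = 3238.
Code 3238 maps back to 0 + 3238×0.000898438 V = 2.9091406 V.
V_in − V_rec = 0.000359375 V = 0.359 mV.

0.359 mV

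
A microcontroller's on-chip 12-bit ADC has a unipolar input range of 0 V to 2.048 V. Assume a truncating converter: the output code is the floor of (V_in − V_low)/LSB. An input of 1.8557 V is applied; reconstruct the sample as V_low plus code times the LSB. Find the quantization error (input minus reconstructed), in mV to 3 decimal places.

0.200 mV

Step size: 2.048 V ÷ 2^12 = 0.500 mV.
Scaled input = 3711.4000 LSBs, so code = 3711.
Reconstructed: 1.8555 V.
V_in − V_rec = 0.0002 V = 0.200 mV.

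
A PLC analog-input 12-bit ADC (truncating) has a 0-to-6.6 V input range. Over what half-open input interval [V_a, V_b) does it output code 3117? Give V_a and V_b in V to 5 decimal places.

[5.02251 V, 5.02412 V)

LSB = 6.6/2^12 = 1.611 mV.
V_a = V_low + 3117·LSB = 5.02251 V; V_b = V_low + 3118·LSB = 5.02412 V.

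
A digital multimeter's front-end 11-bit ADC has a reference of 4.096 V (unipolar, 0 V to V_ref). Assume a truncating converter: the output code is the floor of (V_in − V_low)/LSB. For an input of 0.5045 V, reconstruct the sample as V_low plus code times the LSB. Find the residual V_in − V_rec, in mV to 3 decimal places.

0.500 mV

Step size: 4.096 V ÷ 2^11 = 2.000 mV.
(V_in − V_low)/LSB = (0.5045 − 0)/0.002 = 252.2500 → code 252 (floor).
Reconstructed: 0.504 V.
V_in − V_rec = 0.0005 V = 0.500 mV.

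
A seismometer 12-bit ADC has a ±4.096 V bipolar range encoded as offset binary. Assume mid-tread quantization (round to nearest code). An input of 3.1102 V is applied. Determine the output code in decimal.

code 3603

Full-scale span = 8.192 V; LSB = 8.192/2^12 = 2.000 mV.
(3.1102 − (−4.096)) / 0.002 = 3603.100 LSBs.
round(3603.100) = 3603.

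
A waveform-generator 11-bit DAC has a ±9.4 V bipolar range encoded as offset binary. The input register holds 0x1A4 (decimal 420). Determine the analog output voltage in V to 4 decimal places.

LSB = 18.8 V / 2^11 = 9.180 mV.
Code 0x1A4 = 420 decimal.
V_out = (−9.4) + 420 × 0.00917969 V = -5.54453 V.

-5.5445 V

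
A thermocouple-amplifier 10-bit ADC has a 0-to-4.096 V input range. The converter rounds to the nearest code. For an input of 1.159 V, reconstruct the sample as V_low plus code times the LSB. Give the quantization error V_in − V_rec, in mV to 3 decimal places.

-1.000 mV

LSB = 4.096/2^10 = 4.000 mV.
(1.159 − 0)/0.004 = 289.7500; round gives code 290.
V_rec = 0 + 290·0.004 = 1.16 V.
V_in − V_rec = -0.001 V = -1.000 mV.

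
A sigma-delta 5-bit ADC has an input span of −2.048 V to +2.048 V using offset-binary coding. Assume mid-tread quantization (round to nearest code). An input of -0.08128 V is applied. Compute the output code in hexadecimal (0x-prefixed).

LSB = 4.096 V / 32 = 128.000 mV.
Input sits at 15.365 steps above V_low.
round(15.365) = 15.
In hexadecimal (0x-prefixed): 0xF.

code 0xF (decimal 15)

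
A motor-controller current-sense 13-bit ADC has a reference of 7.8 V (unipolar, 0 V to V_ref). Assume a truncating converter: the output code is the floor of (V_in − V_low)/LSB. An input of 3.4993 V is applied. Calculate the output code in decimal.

LSB = 7.8 V / 8192 = 0.952 mV.
Input sits at 3675.162 steps above V_low.
Floor → code 3675.

code 3675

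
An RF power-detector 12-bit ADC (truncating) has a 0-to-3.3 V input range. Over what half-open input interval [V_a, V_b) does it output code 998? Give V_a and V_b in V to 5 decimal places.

LSB = 3.3/2^12 = 0.806 mV.
V_a = V_low + 998·LSB = 0.804053 V; V_b = V_low + 999·LSB = 0.804858 V.

[0.80405 V, 0.80486 V)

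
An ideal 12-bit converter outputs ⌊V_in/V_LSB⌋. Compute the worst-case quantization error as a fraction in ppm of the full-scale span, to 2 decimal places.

244.14 ppm

Truncating → worst-case error = 1 LSB = V_FS/2^12, so 1e+06/4096 = 244.141 ppm of full scale.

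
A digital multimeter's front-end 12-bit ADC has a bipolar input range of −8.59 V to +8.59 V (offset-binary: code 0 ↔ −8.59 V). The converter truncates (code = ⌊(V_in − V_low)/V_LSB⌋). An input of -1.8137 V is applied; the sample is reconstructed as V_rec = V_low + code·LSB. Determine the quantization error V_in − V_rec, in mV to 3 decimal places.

2.447 mV

One LSB is 17.18 V / 4096 = 4.194 mV.
Scaled input = 1615.5835 LSBs, so code = 1615.
Code 1615 maps back to (−8.59) + 1615×0.00419434 V = -1.8161475 V.
Error = -1.8137 − (−1.8161475) = 0.00244746 V = 2.447 mV.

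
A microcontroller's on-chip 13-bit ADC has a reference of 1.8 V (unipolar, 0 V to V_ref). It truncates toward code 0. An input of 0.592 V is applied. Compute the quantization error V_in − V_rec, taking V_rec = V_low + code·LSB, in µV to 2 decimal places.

56.64 µV

Step size: 1.8 V ÷ 2^13 = 219.73 µV.
Scaled input = 2694.2578 LSBs, so code = 2694.
Reconstructed: 0.59194336 V.
Difference: 5.66406e-05 V → 56.64 µV.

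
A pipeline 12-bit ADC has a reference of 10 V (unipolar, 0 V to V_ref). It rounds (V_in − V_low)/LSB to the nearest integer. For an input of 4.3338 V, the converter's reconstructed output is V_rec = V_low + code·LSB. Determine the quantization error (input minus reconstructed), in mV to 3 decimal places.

One LSB is 10 V / 4096 = 2.441 mV.
Scaled input = 1775.1245 LSBs, so code = 1775.
V_rec = 0 + 1775·0.00244141 = 4.3334961 V.
V_in − V_rec = 0.000303906 V = 0.304 mV.

0.304 mV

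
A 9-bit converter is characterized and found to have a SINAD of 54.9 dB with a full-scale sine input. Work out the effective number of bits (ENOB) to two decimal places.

8.83 bits

ENOB = (SINAD − 1.76) / 6.02 = (54.9 − 1.76)/6.02 = 8.827.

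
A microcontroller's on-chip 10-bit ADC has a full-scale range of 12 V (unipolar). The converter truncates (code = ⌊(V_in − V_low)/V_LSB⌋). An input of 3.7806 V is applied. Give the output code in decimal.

LSB = 12 V / 1024 = 11.719 mV.
(3.7806 − 0) / 0.0117188 = 322.611 LSBs.
So the output code is 322.

code 322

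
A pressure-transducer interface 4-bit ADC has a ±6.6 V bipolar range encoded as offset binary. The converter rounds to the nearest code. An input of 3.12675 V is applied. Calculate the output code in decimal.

Full-scale span = 13.2 V; LSB = 13.2/2^4 = 0.8250 V.
(3.12675 − (−6.6)) / 0.825 = 11.790 LSBs.
So the output code is 12.

code 12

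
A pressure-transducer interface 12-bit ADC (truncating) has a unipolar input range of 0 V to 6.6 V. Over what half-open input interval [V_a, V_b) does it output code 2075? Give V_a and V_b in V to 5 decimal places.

[3.34351 V, 3.34512 V)

LSB = 6.6/2^12 = 1.611 mV.
V_a = V_low + 2075·LSB = 3.34351 V; V_b = V_low + 2076·LSB = 3.34512 V.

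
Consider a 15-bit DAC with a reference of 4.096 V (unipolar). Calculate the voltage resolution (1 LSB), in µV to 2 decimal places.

Full-scale span = 4.096 V.
LSB = 4.096 / 2^15 = 4.096 / 32768 = 0.000125 V = 125.00 µV.

125.00 µV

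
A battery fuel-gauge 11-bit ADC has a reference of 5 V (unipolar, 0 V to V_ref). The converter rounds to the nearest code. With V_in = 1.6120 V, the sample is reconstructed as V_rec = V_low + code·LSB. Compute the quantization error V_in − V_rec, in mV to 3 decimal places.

0.672 mV

Step size: 5 V ÷ 2^11 = 2.441 mV.
(1.6120 − 0)/0.00244141 = 660.2752; round gives code 660.
V_rec = 0 + 660·0.00244141 = 1.6113281 V.
V_in − V_rec = 0.000671875 V = 0.672 mV.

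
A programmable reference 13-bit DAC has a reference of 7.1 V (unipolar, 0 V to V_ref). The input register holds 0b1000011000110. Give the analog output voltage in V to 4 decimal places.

LSB = 7.1 V / 2^13 = 0.867 mV.
Code 0b1000011000110 = 4294 decimal.
V_out = 0 + 4294 × 0.000866699 V = 3.72161 V.

3.7216 V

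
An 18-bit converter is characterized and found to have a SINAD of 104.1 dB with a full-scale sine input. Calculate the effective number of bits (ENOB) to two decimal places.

17.00 bits

ENOB = (SINAD − 1.76) / 6.02 = (104.1 − 1.76)/6.02 = 17.000.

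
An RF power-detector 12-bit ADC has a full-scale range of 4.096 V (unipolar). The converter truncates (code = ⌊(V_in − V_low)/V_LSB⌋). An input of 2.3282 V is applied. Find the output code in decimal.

code 2328

LSB = 4.096 V / 4096 = 1.000 mV.
Input sits at 2328.200 steps above V_low.
So the output code is 2328.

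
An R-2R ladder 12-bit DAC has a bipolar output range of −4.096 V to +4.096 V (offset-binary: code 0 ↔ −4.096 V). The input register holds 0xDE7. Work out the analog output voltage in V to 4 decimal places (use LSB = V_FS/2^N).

3.0220 V

LSB = 8.192 V / 2^12 = 2.000 mV.
Code 0xDE7 = 3559 decimal.
V_out = (−4.096) + 3559 × 0.002 V = 3.022 V.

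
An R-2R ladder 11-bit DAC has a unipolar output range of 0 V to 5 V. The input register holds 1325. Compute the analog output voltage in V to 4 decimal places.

3.2349 V

LSB = 5 V / 2^11 = 2.441 mV.
V_out = 0 + 1325 × 0.00244141 V = 3.23486 V.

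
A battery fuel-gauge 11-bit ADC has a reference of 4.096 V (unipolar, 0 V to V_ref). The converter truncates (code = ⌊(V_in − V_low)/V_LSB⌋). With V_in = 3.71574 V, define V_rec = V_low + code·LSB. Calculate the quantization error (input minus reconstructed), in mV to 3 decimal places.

One LSB is 4.096 V / 2048 = 2.000 mV.
(3.71574 − 0)/0.002 = 1857.8700; ⌊·⌋ gives code 1857.
V_rec = 0 + 1857·0.002 = 3.714 V.
Error = 3.71574 − 3.714 = 0.00174 V = 1.740 mV.

1.740 mV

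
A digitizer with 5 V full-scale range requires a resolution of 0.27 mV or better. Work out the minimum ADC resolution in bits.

15 bits

Number of steps required ≥ 5 V / 0.27 mV = 18518.52.
Need 2^N ≥ 18518.52; 2^14 = 16384, 2^15 = 32768.
Minimum N = 15.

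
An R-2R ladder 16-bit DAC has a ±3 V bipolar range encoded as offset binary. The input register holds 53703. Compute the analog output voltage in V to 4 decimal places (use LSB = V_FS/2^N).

1.9167 V

LSB = 6 V / 2^16 = 91.55 µV.
V_out = (−3) + 53703 × 9.15527e-05 V = 1.91666 V.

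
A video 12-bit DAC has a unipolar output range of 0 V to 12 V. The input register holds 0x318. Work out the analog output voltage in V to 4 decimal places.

LSB = 12 V / 2^12 = 2.930 mV.
Code 0x318 = 792 decimal.
V_out = 0 + 792 × 0.00292969 V = 2.32031 V.

2.3203 V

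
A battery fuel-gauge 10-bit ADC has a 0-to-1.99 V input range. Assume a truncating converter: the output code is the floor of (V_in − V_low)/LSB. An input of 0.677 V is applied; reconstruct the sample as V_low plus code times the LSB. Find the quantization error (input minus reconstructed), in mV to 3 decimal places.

Step size: 1.99 V ÷ 2^10 = 1.943 mV.
(V_in − V_low)/LSB = (0.677 − 0)/0.00194336 = 348.3658 → code 348 (floor).
Code 348 maps back to 0 + 348×0.00194336 V = 0.67628906 V.
Error = 0.677 − 0.67628906 = 0.000710937 V = 0.711 mV.

0.711 mV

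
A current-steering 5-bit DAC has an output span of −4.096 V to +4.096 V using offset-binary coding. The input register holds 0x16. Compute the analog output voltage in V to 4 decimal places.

1.5360 V

LSB = 8.192 V / 2^5 = 256.000 mV.
Code 0x16 = 22 decimal.
V_out = (−4.096) + 22 × 0.256 V = 1.536 V.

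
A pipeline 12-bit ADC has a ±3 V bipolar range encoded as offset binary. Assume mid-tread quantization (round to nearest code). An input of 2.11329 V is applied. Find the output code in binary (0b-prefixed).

LSB = 6 V / 4096 = 1.465 mV.
(V_in − V_low)/LSB = (2.11329 − (−3)) / 0.00146484 = 3490.673.
Round → code 3491.
In binary (0b-prefixed): 0b110110100011.

code 0b110110100011 (decimal 3491)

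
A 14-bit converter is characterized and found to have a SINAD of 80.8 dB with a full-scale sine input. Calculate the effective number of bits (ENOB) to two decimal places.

ENOB = (SINAD − 1.76) / 6.02 = (80.8 − 1.76)/6.02 = 13.130.

13.13 bits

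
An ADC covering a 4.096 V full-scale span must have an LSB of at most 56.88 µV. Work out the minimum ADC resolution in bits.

Number of steps required ≥ 4.096 V / 56.88 µV = 72011.25.
Need 2^N ≥ 72011.25; 2^16 = 65536, 2^17 = 131072.
Minimum N = 17.

17 bits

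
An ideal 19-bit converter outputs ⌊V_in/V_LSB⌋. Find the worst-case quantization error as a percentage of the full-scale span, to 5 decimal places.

0.00019 %

Truncating → worst-case error = 1 LSB = V_FS/2^19, so 100/524288 = 0.000190735 % of full scale.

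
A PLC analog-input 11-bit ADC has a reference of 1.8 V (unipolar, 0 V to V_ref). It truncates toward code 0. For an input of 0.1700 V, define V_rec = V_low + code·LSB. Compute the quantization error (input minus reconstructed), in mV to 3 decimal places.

0.371 mV

Step size: 1.8 V ÷ 2^11 = 0.879 mV.
(V_in − V_low)/LSB = (0.1700 − 0)/0.000878906 = 193.4222 → code 193 (floor).
Reconstructed: 0.16962891 V.
Difference: 0.000371094 V → 0.371 mV.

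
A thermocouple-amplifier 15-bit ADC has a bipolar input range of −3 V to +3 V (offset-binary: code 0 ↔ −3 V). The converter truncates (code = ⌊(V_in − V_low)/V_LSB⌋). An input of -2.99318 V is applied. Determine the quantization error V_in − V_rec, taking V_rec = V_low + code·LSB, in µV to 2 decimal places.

LSB = 6/2^15 = 183.11 µV.
(-2.99318 − (−3))/0.000183105 = 37.2463; ⌊·⌋ gives code 37.
V_rec = (−3) + 37·0.000183105 = -2.9932251 V.
Error = -2.99318 − (−2.9932251) = 4.50977e-05 V = 45.10 µV.

45.10 µV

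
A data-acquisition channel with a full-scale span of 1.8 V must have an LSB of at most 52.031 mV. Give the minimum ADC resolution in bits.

6 bits

Number of steps required ≥ 1.8 V / 52.031 mV = 34.59.
Need 2^N ≥ 34.59; 2^5 = 32, 2^6 = 64.
Minimum N = 6.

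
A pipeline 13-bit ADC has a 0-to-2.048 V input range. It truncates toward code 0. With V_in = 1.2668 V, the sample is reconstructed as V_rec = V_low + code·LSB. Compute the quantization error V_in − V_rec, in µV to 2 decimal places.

50.00 µV

One LSB is 2.048 V / 8192 = 250.00 µV.
(V_in − V_low)/LSB = (1.2668 − 0)/0.00025 = 5067.2000 → code 5067 (floor).
Code 5067 maps back to 0 + 5067×0.00025 V = 1.26675 V.
Difference: 5e-05 V → 50.00 µV.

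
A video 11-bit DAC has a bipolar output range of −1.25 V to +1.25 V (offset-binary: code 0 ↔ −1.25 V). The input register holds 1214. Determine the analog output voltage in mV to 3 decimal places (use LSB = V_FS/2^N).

LSB = 2.5 V / 2^11 = 1.221 mV.
V_out = (−1.25) + 1214 × 0.0012207 V = 0.231934 V.
= 231.934 mV.

231.934 mV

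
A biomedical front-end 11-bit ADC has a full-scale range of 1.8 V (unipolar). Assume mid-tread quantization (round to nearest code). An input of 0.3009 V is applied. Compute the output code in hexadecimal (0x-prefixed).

LSB = 1.8 V / 2048 = 0.879 mV.
(V_in − V_low)/LSB = (0.3009 − 0) / 0.000878906 = 342.357.
Round → code 342.
In hexadecimal (0x-prefixed): 0x156.

code 0x156 (decimal 342)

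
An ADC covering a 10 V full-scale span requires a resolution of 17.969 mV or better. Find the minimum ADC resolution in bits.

Number of steps required ≥ 10 V / 17.969 mV = 556.51.
Need 2^N ≥ 556.51; 2^9 = 512, 2^10 = 1024.
Minimum N = 10.

10 bits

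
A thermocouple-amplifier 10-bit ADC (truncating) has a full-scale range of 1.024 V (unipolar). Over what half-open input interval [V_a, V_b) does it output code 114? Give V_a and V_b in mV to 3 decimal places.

[114.000 mV, 115.000 mV)

LSB = 1.024/2^10 = 1.000 mV.
V_a = V_low + 114·LSB = 0.114 V; V_b = V_low + 115·LSB = 0.115 V.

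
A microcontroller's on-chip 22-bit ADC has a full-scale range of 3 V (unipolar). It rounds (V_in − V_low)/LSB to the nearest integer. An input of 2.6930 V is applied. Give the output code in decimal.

Full-scale span = 3 V; LSB = 3/2^22 = 0.72 µV.
Input sits at 3765086.891 steps above V_low.
round(3765086.891) = 3765087.

code 3765087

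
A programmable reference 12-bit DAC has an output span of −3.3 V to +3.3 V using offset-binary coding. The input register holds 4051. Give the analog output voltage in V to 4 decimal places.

LSB = 6.6 V / 2^12 = 1.611 mV.
V_out = (−3.3) + 4051 × 0.00161133 V = 3.22749 V.

3.2275 V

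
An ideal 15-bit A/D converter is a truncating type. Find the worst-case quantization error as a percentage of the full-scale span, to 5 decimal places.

Truncating → worst-case error = 1 LSB = V_FS/2^15, so 100/32768 = 0.00305176 % of full scale.

0.00305 %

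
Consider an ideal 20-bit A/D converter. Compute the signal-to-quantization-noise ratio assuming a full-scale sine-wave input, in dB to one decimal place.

SNR ≈ 6.02·N + 1.76 dB = 6.02·20 + 1.76 = 122.16 dB.

122.2 dB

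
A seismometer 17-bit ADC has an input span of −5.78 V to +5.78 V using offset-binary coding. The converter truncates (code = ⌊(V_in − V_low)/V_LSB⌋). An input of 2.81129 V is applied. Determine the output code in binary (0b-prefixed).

code 0b10111110010000011 (decimal 97411)

Full-scale span = 11.56 V; LSB = 11.56/2^17 = 88.20 µV.
(2.81129 − (−5.78)) / 8.81958e-05 = 97411.554 LSBs.
So the output code is 97411.
In binary (0b-prefixed): 0b10111110010000011.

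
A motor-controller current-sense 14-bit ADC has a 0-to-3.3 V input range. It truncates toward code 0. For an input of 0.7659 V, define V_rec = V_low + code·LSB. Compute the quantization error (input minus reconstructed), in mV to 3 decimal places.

LSB = 3.3/2^14 = 201.42 µV.
(0.7659 − 0)/0.000201416 = 3802.5775; ⌊·⌋ gives code 3802.
Code 3802 maps back to 0 + 3802×0.000201416 V = 0.76578369 V.
Difference: 0.000116309 V → 0.116 mV.

0.116 mV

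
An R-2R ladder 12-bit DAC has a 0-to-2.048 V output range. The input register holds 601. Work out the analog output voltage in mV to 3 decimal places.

300.500 mV

LSB = 2.048 V / 2^12 = 0.500 mV.
V_out = 0 + 601 × 0.0005 V = 0.3005 V.
= 300.500 mV.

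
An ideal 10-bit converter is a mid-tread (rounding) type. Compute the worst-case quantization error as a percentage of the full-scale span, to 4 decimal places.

Rounding → worst-case error = ½ LSB = V_FS/2^11, so 100/2048 = 0.0488281 % of full scale.

0.0488 %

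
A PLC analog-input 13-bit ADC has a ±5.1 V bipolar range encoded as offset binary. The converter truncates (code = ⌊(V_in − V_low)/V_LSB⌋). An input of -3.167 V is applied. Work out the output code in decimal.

LSB = 10.2 V / 8192 = 1.245 mV.
(V_in − V_low)/LSB = (-3.167 − (−5.1)) / 0.00124512 = 1552.464.
Floor → code 1552.

code 1552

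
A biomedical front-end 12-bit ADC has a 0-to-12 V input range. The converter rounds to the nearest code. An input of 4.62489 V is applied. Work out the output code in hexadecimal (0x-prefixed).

LSB = 12 V / 4096 = 2.930 mV.
(4.62489 − 0) / 0.00292969 = 1578.629 LSBs.
round(1578.629) = 1579.
In hexadecimal (0x-prefixed): 0x62B.

code 0x62B (decimal 1579)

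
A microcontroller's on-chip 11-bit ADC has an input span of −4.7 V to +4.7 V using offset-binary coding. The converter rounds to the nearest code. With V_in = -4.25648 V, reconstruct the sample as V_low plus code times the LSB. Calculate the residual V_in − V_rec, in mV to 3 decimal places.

One LSB is 9.4 V / 2048 = 4.590 mV.
Scaled input = 96.6307 LSBs, so code = 97.
Code 97 maps back to (−4.7) + 97×0.00458984 V = -4.2547852 V.
Error = -4.25648 − (−4.2547852) = -0.00169484 V = -1.695 mV.

-1.695 mV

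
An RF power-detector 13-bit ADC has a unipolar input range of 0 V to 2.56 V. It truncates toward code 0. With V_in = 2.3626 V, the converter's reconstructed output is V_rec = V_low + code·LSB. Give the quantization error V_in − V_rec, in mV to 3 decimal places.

LSB = 2.56/2^13 = 312.50 µV.
(2.3626 − 0)/0.0003125 = 7560.3200; ⌊·⌋ gives code 7560.
Reconstructed: 2.3625 V.
Difference: 0.0001 V → 0.100 mV.

0.100 mV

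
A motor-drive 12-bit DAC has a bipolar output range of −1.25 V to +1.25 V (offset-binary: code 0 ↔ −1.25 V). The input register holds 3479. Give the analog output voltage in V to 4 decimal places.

LSB = 2.5 V / 2^12 = 0.610 mV.
V_out = (−1.25) + 3479 × 0.000610352 V = 0.873413 V.

0.8734 V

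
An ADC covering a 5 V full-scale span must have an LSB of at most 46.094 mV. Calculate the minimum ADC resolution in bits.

7 bits

Number of steps required ≥ 5 V / 46.094 mV = 108.47.
Need 2^N ≥ 108.47; 2^6 = 64, 2^7 = 128.
Minimum N = 7.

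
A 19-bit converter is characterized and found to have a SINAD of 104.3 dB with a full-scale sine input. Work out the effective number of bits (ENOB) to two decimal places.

ENOB = (SINAD − 1.76) / 6.02 = (104.3 − 1.76)/6.02 = 17.033.

17.03 bits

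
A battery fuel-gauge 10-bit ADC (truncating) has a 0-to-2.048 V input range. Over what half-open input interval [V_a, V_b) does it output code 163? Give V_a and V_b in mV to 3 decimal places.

LSB = 2.048/2^10 = 2.000 mV.
V_a = V_low + 163·LSB = 0.326 V; V_b = V_low + 164·LSB = 0.328 V.

[326.000 mV, 328.000 mV)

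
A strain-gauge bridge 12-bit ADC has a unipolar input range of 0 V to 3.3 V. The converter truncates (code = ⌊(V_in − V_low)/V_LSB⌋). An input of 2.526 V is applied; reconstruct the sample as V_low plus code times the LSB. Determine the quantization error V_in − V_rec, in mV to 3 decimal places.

LSB = 3.3/2^12 = 0.806 mV.
(2.526 − 0)/0.000805664 = 3135.3018; ⌊·⌋ gives code 3135.
V_rec = 0 + 3135·0.000805664 = 2.5257568 V.
V_in − V_rec = 0.000243164 V = 0.243 mV.

0.243 mV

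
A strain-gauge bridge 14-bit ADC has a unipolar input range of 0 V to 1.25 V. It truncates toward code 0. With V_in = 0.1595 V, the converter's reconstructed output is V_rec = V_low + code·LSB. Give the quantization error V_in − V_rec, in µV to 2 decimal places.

45.65 µV

One LSB is 1.25 V / 16384 = 76.29 µV.
(0.1595 − 0)/7.62939e-05 = 2090.5984; ⌊·⌋ gives code 2090.
Reconstructed: 0.15945435 V.
Difference: 4.56543e-05 V → 45.65 µV.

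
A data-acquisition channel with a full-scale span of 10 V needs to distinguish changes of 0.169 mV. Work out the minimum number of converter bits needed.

Number of steps required ≥ 10 V / 0.169 mV = 59171.60.
Need 2^N ≥ 59171.60; 2^15 = 32768, 2^16 = 65536.
Minimum N = 16.

16 bits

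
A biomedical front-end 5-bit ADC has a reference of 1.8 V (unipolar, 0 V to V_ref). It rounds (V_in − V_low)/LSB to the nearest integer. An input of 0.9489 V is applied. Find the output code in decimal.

Full-scale span = 1.8 V; LSB = 1.8/2^5 = 56.250 mV.
(0.9489 − 0) / 0.05625 = 16.869 LSBs.
So the output code is 17.

code 17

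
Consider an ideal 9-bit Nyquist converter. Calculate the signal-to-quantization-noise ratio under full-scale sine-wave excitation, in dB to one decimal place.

SNR ≈ 6.02·N + 1.76 dB = 6.02·9 + 1.76 = 55.94 dB.

55.9 dB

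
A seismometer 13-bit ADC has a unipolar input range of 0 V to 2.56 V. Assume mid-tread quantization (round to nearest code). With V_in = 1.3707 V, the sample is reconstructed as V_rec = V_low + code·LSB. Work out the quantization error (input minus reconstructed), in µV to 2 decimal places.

75.00 µV

Step size: 2.56 V ÷ 2^13 = 312.50 µV.
Scaled input = 4386.2400 LSBs, so code = 4386.
Reconstructed: 1.370625 V.
Error = 1.3707 − 1.370625 = 7.5e-05 V = 75.00 µV.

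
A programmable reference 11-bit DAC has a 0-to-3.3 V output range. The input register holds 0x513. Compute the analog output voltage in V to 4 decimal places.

LSB = 3.3 V / 2^11 = 1.611 mV.
Code 0x513 = 1299 decimal.
V_out = 0 + 1299 × 0.00161133 V = 2.09312 V.

2.0931 V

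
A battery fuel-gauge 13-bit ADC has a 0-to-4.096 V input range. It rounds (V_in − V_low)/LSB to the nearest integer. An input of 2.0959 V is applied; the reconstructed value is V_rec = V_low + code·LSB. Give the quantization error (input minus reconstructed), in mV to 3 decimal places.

Step size: 4.096 V ÷ 2^13 = 0.500 mV.
Scaled input = 4191.8000 LSBs, so code = 4192.
Code 4192 maps back to 0 + 4192×0.0005 V = 2.096 V.
Difference: -0.0001 V → -0.100 mV.

-0.100 mV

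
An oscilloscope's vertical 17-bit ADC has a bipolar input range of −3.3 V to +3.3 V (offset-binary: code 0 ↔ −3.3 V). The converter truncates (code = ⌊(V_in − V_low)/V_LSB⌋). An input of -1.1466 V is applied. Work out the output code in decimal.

LSB = 6.6 V / 131072 = 50.35 µV.
Input sits at 42765.219 steps above V_low.
So the output code is 42765.

code 42765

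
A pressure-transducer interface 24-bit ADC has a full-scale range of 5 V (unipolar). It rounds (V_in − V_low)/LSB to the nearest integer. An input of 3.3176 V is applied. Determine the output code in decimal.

LSB = 5 V / 16777216 = 0.30 µV.
(V_in − V_low)/LSB = (3.3176 − 0) / 2.98023e-07 = 11132018.360.
Round → code 11132018.

code 11132018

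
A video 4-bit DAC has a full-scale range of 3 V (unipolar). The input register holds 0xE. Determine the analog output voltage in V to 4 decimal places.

2.6250 V

LSB = 3 V / 2^4 = 187.500 mV.
Code 0xE = 14 decimal.
V_out = 0 + 14 × 0.1875 V = 2.625 V.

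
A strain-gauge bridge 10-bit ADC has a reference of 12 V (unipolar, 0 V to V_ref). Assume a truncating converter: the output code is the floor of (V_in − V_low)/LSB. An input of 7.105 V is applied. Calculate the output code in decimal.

LSB = 12 V / 1024 = 11.719 mV.
(V_in − V_low)/LSB = (7.105 − 0) / 0.0117188 = 606.293.
So the output code is 606.

code 606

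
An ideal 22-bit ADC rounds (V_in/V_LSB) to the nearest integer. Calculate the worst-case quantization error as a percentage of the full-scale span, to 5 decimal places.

0.00001 %

Rounding → worst-case error = ½ LSB = V_FS/2^23, so 100/8388608 = 1.19209e-05 % of full scale.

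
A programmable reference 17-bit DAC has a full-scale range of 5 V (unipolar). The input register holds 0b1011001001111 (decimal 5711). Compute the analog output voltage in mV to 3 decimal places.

217.857 mV

LSB = 5 V / 2^17 = 38.15 µV.
Code 0b1011001001111 = 5711 decimal.
V_out = 0 + 5711 × 3.8147e-05 V = 0.217857 V.
= 217.857 mV.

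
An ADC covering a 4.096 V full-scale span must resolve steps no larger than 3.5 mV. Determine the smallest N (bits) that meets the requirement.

Number of steps required ≥ 4.096 V / 3.5 mV = 1170.29.
Need 2^N ≥ 1170.29; 2^10 = 1024, 2^11 = 2048.
Minimum N = 11.

11 bits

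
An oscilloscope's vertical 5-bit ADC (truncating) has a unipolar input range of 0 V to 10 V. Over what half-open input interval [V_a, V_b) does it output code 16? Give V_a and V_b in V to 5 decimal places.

[5.00000 V, 5.31250 V)

LSB = 10/2^5 = 312.500 mV.
V_a = V_low + 16·LSB = 5 V; V_b = V_low + 17·LSB = 5.3125 V.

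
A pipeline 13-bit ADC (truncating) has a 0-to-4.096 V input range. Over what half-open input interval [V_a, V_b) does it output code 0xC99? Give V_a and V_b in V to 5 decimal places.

LSB = 4.096/2^13 = 0.500 mV.
Code 0xC99 = 3225 decimal.
V_a = V_low + 3225·LSB = 1.6125 V; V_b = V_low + 3226·LSB = 1.613 V.

[1.61250 V, 1.61300 V)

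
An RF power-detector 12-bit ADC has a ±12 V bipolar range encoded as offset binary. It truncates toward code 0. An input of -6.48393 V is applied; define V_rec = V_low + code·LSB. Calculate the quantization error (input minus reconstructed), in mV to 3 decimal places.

Step size: 24 V ÷ 2^12 = 5.859 mV.
(-6.48393 − (−12))/0.00585938 = 941.4093; ⌊·⌋ gives code 941.
Code 941 maps back to (−12) + 941×0.00585938 V = -6.4863281 V.
Error = -6.48393 − (−6.4863281) = 0.00239813 V = 2.398 mV.

2.398 mV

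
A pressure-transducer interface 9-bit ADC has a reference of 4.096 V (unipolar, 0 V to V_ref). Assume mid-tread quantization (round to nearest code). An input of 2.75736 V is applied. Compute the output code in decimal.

Full-scale span = 4.096 V; LSB = 4.096/2^9 = 8.000 mV.
(V_in − V_low)/LSB = (2.75736 − 0) / 0.008 = 344.670.
Round → code 345.

code 345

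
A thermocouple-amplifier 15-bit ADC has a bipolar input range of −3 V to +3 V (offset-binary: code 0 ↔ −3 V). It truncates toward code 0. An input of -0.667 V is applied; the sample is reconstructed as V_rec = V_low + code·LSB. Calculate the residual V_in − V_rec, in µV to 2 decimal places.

53.22 µV

LSB = 6/2^15 = 183.11 µV.
(-0.667 − (−3))/0.000183105 = 12741.2907; ⌊·⌋ gives code 12741.
Code 12741 maps back to (−3) + 12741×0.000183105 V = -0.66705322 V.
V_in − V_rec = 5.32227e-05 V = 53.22 µV.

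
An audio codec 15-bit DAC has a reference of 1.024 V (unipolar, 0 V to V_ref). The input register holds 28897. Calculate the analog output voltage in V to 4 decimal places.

0.9030 V

LSB = 1.024 V / 2^15 = 31.25 µV.
V_out = 0 + 28897 × 3.125e-05 V = 0.903031 V.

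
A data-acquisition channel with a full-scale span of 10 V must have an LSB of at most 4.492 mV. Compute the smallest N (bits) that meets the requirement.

12 bits

Number of steps required ≥ 10 V / 4.492 mV = 2226.18.
Need 2^N ≥ 2226.18; 2^11 = 2048, 2^12 = 4096.
Minimum N = 12.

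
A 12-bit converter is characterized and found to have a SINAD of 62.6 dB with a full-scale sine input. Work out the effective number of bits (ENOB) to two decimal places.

10.11 bits

ENOB = (SINAD − 1.76) / 6.02 = (62.6 − 1.76)/6.02 = 10.106.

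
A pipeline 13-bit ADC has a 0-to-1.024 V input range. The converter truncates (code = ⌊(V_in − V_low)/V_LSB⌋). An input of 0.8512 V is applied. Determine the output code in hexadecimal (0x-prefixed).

code 0x1A99 (decimal 6809)

Full-scale span = 1.024 V; LSB = 1.024/2^13 = 125.00 µV.
(0.8512 − 0) / 0.000125 = 6809.600 LSBs.
⌊·⌋(6809.600) = 6809.
In hexadecimal (0x-prefixed): 0x1A99.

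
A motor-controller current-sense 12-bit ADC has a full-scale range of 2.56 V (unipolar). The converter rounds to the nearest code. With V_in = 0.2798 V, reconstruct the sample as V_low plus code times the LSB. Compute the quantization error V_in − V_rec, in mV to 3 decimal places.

One LSB is 2.56 V / 4096 = 0.625 mV.
(V_in − V_low)/LSB = (0.2798 − 0)/0.000625 = 447.6800 → code 448 (round).
Code 448 maps back to 0 + 448×0.000625 V = 0.28 V.
Error = 0.2798 − 0.28 = -0.0002 V = -0.200 mV.

-0.200 mV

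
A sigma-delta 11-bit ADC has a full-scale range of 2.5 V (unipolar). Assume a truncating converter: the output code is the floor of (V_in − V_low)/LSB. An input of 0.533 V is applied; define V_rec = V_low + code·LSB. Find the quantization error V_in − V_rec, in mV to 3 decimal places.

LSB = 2.5/2^11 = 1.221 mV.
Scaled input = 436.6336 LSBs, so code = 436.
V_rec = 0 + 436·0.0012207 = 0.53222656 V.
V_in − V_rec = 0.000773438 V = 0.773 mV.

0.773 mV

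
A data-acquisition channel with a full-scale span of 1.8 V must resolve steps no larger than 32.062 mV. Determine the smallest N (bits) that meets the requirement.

Number of steps required ≥ 1.8 V / 32.062 mV = 56.14.
Need 2^N ≥ 56.14; 2^5 = 32, 2^6 = 64.
Minimum N = 6.

6 bits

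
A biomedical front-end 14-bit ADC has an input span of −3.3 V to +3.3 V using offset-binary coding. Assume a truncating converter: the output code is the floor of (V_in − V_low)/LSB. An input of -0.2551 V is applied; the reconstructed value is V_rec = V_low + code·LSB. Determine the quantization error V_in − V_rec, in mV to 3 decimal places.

0.296 mV

Step size: 6.6 V ÷ 2^14 = 402.83 µV.
(-0.2551 − (−3.3))/0.000402832 = 7558.7336; ⌊·⌋ gives code 7558.
Code 7558 maps back to (−3.3) + 7558×0.000402832 V = -0.25539551 V.
V_in − V_rec = 0.000295508 V = 0.296 mV.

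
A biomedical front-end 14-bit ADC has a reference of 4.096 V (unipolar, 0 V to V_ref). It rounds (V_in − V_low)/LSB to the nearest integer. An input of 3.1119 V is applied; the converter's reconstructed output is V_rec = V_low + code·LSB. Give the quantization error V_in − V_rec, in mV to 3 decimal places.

LSB = 4.096/2^14 = 250.00 µV.
(3.1119 − 0)/0.00025 = 12447.6000; round gives code 12448.
V_rec = 0 + 12448·0.00025 = 3.112 V.
Difference: -0.0001 V → -0.100 mV.

-0.100 mV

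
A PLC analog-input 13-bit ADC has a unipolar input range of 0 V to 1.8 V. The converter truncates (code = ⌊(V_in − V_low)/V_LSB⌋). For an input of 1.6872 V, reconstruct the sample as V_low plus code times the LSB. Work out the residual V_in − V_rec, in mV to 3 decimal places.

0.139 mV

One LSB is 1.8 V / 8192 = 219.73 µV.
(1.6872 − 0)/0.000219727 = 7678.6347; ⌊·⌋ gives code 7678.
Code 7678 maps back to 0 + 7678×0.000219727 V = 1.6870605 V.
Error = 1.6872 − 1.6870605 = 0.000139453 V = 0.139 mV.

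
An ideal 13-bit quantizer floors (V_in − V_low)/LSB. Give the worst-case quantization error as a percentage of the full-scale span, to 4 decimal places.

Truncating → worst-case error = 1 LSB = V_FS/2^13, so 100/8192 = 0.012207 % of full scale.

0.0122 %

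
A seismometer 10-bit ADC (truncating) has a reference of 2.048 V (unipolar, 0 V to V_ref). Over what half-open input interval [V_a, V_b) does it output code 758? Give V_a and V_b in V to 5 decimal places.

[1.51600 V, 1.51800 V)

LSB = 2.048/2^10 = 2.000 mV.
V_a = V_low + 758·LSB = 1.516 V; V_b = V_low + 759·LSB = 1.518 V.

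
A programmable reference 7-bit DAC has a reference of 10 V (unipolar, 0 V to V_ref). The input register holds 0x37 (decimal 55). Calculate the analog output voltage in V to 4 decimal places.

LSB = 10 V / 2^7 = 78.125 mV.
Code 0x37 = 55 decimal.
V_out = 0 + 55 × 0.078125 V = 4.29688 V.

4.2969 V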